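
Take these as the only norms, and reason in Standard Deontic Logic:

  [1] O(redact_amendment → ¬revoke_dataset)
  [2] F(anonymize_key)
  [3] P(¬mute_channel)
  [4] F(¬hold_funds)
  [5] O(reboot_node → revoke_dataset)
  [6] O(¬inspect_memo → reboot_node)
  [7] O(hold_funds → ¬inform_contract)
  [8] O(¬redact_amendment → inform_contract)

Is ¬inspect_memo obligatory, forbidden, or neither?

Forbidden

Premise 4 is F(¬hold_funds), i.e. O(hold_funds).
Premise 7 is O(hold_funds → ¬inform_contract); since O(hold_funds), deontic closure gives O(¬inform_contract).
Premise 8, O(¬redact_amendment → inform_contract), contraposes to O(¬inform_contract → redact_amendment); with O(¬inform_contract) we get O(redact_amendment).
With premise 1, O(redact_amendment → ¬revoke_dataset), the K-axiom yields O(¬revoke_dataset).
Premise 5, O(reboot_node → revoke_dataset), contraposes to O(¬revoke_dataset → ¬reboot_node); with O(¬revoke_dataset) we get O(¬reboot_node).
Premise 6 is O(¬inspect_memo → reboot_node); contrapositively O(¬reboot_node → inspect_memo). Since O(¬reboot_node) holds, K gives O(inspect_memo).
Premises 2, 3 do not contribute to this derivation.
Thus O(inspect_memo), which is F(¬inspect_memo): ¬inspect_memo is forbidden.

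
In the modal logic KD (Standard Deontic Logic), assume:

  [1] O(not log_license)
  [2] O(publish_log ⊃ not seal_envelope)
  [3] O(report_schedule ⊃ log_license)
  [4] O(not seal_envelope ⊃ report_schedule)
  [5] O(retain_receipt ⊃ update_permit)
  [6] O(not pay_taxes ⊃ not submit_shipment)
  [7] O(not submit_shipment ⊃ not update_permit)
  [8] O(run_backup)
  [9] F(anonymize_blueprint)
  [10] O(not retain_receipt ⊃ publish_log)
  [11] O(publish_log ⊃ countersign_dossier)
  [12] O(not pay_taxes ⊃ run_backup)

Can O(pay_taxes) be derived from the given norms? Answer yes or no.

Yes

Premise 1 states O(not log_license) outright.
Premise 3, O(report_schedule ⊃ log_license), contraposes to O(not log_license ⊃ not report_schedule); with O(not log_license) we get O(not report_schedule).
Premise 4 is O(not seal_envelope ⊃ report_schedule); contrapositively O(not report_schedule ⊃ seal_envelope). Since O(not report_schedule) holds, K gives O(seal_envelope).
Premise 2 is O(publish_log ⊃ not seal_envelope); contrapositively O(seal_envelope ⊃ not publish_log). Since O(seal_envelope) holds, K gives O(not publish_log).
Premise 10 is O(not retain_receipt ⊃ publish_log); contrapositively O(not publish_log ⊃ retain_receipt). Since O(not publish_log) holds, K gives O(retain_receipt).
With premise 5, O(retain_receipt ⊃ update_permit), the K-axiom yields O(update_permit).
Premise 7 is O(not submit_shipment ⊃ not update_permit); contrapositively O(update_permit ⊃ submit_shipment). Since O(update_permit) holds, K gives O(submit_shipment).
Premise 6, O(not pay_taxes ⊃ not submit_shipment), contraposes to O(submit_shipment ⊃ pay_taxes); with O(submit_shipment) we get O(pay_taxes).
Premises 8, 9, 11, 12 do not contribute to this derivation.
So O(pay_taxes) follows.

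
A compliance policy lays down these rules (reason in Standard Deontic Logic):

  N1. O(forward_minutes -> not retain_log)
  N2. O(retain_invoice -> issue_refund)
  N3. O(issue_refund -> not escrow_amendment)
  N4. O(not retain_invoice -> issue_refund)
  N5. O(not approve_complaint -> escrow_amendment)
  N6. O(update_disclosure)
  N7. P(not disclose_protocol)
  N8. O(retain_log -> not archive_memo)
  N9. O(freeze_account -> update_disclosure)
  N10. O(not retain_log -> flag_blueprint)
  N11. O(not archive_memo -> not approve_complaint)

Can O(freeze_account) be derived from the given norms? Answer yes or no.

Premise 9 is O(freeze_account -> update_disclosure); even if O(update_disclosure) held, inferring O(freeze_account) would be affirming the consequent — invalid.
No other premise forces O(freeze_account). An ideal world satisfying every premise can still have freeze_account false, so O(freeze_account) is not derivable.

No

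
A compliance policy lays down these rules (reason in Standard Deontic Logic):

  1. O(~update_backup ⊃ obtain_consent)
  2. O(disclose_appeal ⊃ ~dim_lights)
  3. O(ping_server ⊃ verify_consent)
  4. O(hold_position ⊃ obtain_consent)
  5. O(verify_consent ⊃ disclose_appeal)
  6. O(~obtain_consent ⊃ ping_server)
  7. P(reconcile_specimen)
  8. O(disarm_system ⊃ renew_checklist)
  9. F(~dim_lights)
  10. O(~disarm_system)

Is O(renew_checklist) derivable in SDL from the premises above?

Premise 8 is O(disarm_system ⊃ renew_checklist), but O(disarm_system) is not derivable from the premises, so it does not yield O(renew_checklist).
No other premise forces O(renew_checklist). An ideal world satisfying every premise can still have renew_checklist false, so O(renew_checklist) is not derivable.

No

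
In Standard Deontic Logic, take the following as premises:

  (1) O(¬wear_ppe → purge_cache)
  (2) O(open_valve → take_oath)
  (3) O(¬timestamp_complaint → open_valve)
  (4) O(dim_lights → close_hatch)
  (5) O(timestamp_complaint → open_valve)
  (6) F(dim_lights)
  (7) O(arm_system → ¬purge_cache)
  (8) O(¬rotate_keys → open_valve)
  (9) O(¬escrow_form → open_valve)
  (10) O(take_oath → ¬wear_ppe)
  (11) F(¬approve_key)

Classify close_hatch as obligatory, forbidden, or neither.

Neither

Premise 4 is O(dim_lights → close_hatch), but O(dim_lights) is not derivable from the premises, so it does not yield O(close_hatch).
No premise or chain of K-axiom applications forces O(close_hatch), and none forces O(¬close_hatch). So close_hatch is neither obligatory nor forbidden under these norms.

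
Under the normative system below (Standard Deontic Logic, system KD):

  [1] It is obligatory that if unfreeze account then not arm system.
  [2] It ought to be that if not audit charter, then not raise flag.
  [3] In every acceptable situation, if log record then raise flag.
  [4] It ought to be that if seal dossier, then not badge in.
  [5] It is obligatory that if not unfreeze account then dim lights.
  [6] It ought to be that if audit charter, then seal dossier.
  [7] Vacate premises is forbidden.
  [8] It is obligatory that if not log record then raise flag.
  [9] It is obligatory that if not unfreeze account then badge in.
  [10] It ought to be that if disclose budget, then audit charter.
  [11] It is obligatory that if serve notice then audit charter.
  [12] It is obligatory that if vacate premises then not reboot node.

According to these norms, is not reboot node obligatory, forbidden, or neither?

Neither

Premise 12 is O(vacate_premises → ¬reboot_node), but O(vacate_premises) is not derivable from the premises, so it does not yield O(¬reboot_node).
No premise or chain of K-axiom applications forces O(¬reboot_node), and none forces O(reboot_node). So ¬reboot_node is neither obligatory nor forbidden under these norms.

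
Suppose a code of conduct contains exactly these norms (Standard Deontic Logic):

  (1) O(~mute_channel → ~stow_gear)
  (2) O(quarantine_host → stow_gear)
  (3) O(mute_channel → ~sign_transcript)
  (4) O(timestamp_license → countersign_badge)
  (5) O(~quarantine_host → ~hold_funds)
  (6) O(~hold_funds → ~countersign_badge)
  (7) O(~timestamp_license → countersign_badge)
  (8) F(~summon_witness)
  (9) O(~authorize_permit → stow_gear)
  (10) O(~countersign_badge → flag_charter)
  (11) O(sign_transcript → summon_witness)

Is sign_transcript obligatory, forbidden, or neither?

By case analysis on ~timestamp_license: premise 7 gives O(~timestamp_license → countersign_badge) and premise 4 gives O(timestamp_license → countersign_badge), so O(countersign_badge) either way.
The contrapositive of premise 6 (O(~hold_funds → ~countersign_badge)) is O(countersign_badge → hold_funds), and O(countersign_badge) is already established, so O(hold_funds).
The contrapositive of premise 5 (O(~quarantine_host → ~hold_funds)) is O(hold_funds → quarantine_host), and O(hold_funds) is already established, so O(quarantine_host).
From O(quarantine_host) and premise 2, O(quarantine_host → stow_gear), we obtain O(stow_gear).
Premise 1, O(~mute_channel → ~stow_gear), contraposes to O(stow_gear → mute_channel); with O(stow_gear) we get O(mute_channel).
Applying K to premise 3 (O(mute_channel → ~sign_transcript)) and O(mute_channel) yields O(~sign_transcript).
Premises 8, 9, 10, 11 do not contribute to this derivation.
Thus O(~sign_transcript), which is F(sign_transcript): sign_transcript is forbidden.

Forbidden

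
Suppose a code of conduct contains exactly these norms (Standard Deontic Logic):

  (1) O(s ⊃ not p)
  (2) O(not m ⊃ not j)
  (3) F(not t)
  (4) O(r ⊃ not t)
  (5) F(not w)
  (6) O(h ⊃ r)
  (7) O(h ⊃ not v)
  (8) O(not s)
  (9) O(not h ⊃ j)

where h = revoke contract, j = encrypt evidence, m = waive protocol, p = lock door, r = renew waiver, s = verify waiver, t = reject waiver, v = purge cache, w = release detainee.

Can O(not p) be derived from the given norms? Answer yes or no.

Premise 1 is O(s ⊃ not p), but O(s) is not derivable from the premises, so it does not yield O(not p).
No other premise forces O(not p). An ideal world satisfying every premise can still have not p false, so O(not p) is not derivable.

No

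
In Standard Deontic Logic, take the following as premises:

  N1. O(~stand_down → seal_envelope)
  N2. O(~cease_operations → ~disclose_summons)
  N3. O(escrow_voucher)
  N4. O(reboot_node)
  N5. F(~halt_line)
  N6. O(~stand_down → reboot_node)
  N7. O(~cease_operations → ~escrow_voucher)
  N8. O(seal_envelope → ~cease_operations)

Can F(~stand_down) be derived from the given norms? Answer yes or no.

Yes

Premise 3 gives O(escrow_voucher).
Premise 7 is O(~cease_operations → ~escrow_voucher); contrapositively O(escrow_voucher → cease_operations). Since O(escrow_voucher) holds, K gives O(cease_operations).
The contrapositive of premise 8 (O(seal_envelope → ~cease_operations)) is O(cease_operations → ~seal_envelope), and O(cease_operations) is already established, so O(~seal_envelope).
Premise 1, O(~stand_down → seal_envelope), contraposes to O(~seal_envelope → stand_down); with O(~seal_envelope) we get O(stand_down).
Premises 2, 4, 5, 6 do not contribute to this derivation.
So O(stand_down) holds, i.e. F(~stand_down). The claim follows.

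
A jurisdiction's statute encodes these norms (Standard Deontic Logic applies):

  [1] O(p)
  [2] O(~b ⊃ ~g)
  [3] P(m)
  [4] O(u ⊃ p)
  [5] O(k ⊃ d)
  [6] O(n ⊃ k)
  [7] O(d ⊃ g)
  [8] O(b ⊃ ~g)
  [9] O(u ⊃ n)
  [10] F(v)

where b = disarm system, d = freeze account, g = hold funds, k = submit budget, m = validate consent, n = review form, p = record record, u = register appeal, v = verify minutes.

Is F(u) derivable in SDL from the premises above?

Premises 2 and 8 cover both cases: O(~b ⊃ ~g) and O(b ⊃ ~g). Since ~b ∨ b is a tautology, O(~g) follows.
The contrapositive of premise 7 (O(d ⊃ g)) is O(~g ⊃ ~d), and O(~g) is already established, so O(~d).
The contrapositive of premise 5 (O(k ⊃ d)) is O(~d ⊃ ~k), and O(~d) is already established, so O(~k).
The contrapositive of premise 6 (O(n ⊃ k)) is O(~k ⊃ ~n), and O(~k) is already established, so O(~n).
Premise 9, O(u ⊃ n), contraposes to O(~n ⊃ ~u); with O(~n) we get O(~u).
Premises 1, 3, 4, 10 do not contribute to this derivation.
So O(~u) holds, i.e. F(u). The claim follows.

Yes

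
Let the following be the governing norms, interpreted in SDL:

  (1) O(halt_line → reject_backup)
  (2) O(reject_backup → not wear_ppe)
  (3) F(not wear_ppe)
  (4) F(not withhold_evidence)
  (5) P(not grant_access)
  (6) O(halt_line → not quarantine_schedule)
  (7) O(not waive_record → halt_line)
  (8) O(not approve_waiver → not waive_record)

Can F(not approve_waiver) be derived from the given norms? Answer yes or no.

Yes

Premise 3 is F(not wear_ppe), i.e. O(wear_ppe).
Premise 2, O(reject_backup → not wear_ppe), contraposes to O(wear_ppe → not reject_backup); with O(wear_ppe) we get O(not reject_backup).
The contrapositive of premise 1 (O(halt_line → reject_backup)) is O(not reject_backup → not halt_line), and O(not reject_backup) is already established, so O(not halt_line).
Premise 7, O(not waive_record → halt_line), contraposes to O(not halt_line → waive_record); with O(not halt_line) we get O(waive_record).
Premise 8, O(not approve_waiver → not waive_record), contraposes to O(waive_record → approve_waiver); with O(waive_record) we get O(approve_waiver).
Premises 4, 5, 6 do not contribute to this derivation.
So O(approve_waiver) holds, i.e. F(not approve_waiver). The claim follows.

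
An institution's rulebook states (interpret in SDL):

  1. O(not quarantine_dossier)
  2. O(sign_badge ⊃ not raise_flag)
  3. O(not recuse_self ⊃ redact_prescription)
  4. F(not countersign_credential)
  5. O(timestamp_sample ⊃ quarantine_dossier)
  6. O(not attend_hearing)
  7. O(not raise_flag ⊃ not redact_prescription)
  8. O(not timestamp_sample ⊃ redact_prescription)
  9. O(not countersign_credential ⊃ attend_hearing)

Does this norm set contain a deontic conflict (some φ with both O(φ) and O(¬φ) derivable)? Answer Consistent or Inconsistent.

Premise 9 is O(not countersign_credential ⊃ attend_hearing), but O(not countersign_credential) is not derivable from the premises, so it does not yield O(attend_hearing).
So O(attend_hearing) is not derivable, and the apparent clash with O(not attend_hearing) does not arise.
A world satisfying every obligation exists (e.g. attend_hearing=false, countersign_credential=true, quarantine_dossier=false, raise_flag=true, recuse_self=false, redact_prescription=true, sign_badge=false, timestamp_sample=false); no atom is both obligatory and forbidden, so the set is consistent.

Consistent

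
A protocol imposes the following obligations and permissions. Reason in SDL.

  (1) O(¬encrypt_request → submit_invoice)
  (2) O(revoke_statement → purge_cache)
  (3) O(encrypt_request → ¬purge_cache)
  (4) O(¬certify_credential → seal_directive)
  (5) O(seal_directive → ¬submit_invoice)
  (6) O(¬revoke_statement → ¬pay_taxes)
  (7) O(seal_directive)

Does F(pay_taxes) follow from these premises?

Premise 7 gives O(seal_directive).
Applying K to premise 5 (O(seal_directive → ¬submit_invoice)) and O(seal_directive) yields O(¬submit_invoice).
Premise 1 is O(¬encrypt_request → submit_invoice); contrapositively O(¬submit_invoice → encrypt_request). Since O(¬submit_invoice) holds, K gives O(encrypt_request).
With premise 3, O(encrypt_request → ¬purge_cache), the K-axiom yields O(¬purge_cache).
The contrapositive of premise 2 (O(revoke_statement → purge_cache)) is O(¬purge_cache → ¬revoke_statement), and O(¬purge_cache) is already established, so O(¬revoke_statement).
From O(¬revoke_statement) and premise 6, O(¬revoke_statement → ¬pay_taxes), we obtain O(¬pay_taxes).
Premise 4 does not contribute to this derivation.
So O(¬pay_taxes) holds, i.e. F(pay_taxes). The claim follows.

Yes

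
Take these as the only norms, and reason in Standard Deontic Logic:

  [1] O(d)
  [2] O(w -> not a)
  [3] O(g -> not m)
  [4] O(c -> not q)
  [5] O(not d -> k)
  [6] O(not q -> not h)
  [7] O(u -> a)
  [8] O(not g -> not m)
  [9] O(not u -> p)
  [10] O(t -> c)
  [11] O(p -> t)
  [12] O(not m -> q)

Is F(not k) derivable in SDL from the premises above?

Premise 5 is O(not d -> k), but O(not d) is not derivable from the premises, so it does not yield O(k).
No other premise forces O(k). An ideal world satisfying every premise can still have not k true, so F(not k) is not derivable.

No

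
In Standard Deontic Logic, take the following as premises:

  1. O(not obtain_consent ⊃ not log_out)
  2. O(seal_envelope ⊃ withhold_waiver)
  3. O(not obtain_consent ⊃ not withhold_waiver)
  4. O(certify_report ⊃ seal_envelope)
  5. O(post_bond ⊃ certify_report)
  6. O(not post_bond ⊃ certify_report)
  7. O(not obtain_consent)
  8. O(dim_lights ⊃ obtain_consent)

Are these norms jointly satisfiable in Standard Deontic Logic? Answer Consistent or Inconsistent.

Inconsistent

By case analysis on not post_bond: premise 6 gives O(not post_bond ⊃ certify_report) and premise 5 gives O(post_bond ⊃ certify_report), so O(certify_report) either way.
With premise 4, O(certify_report ⊃ seal_envelope), the K-axiom yields O(seal_envelope).
Premise 2 is O(seal_envelope ⊃ withhold_waiver); since O(seal_envelope), deontic closure gives O(withhold_waiver).
Premise 3 is O(not obtain_consent ⊃ not withhold_waiver); contrapositively O(withhold_waiver ⊃ obtain_consent). Since O(withhold_waiver) holds, K gives O(obtain_consent).
But premise 7 directly asserts O(not obtain_consent).
We now have both O(obtain_consent) and O(not obtain_consent) — obtain_consent is simultaneously obligatory and forbidden, violating the D-axiom.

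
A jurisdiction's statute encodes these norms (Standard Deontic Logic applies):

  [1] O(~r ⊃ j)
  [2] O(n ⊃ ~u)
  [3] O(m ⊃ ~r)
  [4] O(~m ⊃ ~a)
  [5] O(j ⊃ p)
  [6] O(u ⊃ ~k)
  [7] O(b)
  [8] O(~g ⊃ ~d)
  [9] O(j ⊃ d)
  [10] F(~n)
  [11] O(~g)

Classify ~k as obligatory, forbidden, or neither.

Neither

Premise 6 is O(u ⊃ ~k), but O(u) is not derivable from the premises, so it does not yield O(~k).
No premise or chain of K-axiom applications forces O(~k), and none forces O(k). So ~k is neither obligatory nor forbidden under these norms.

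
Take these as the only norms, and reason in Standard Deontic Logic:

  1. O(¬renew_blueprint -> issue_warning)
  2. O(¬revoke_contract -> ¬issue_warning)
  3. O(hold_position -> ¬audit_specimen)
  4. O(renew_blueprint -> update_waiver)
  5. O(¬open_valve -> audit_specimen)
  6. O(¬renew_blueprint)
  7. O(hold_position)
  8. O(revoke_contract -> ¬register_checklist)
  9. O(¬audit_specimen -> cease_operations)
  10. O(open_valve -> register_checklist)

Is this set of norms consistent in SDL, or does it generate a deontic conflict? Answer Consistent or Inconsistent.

Inconsistent

Premise 6 gives O(¬renew_blueprint).
From O(¬renew_blueprint) and premise 1, O(¬renew_blueprint -> issue_warning), we obtain O(issue_warning).
Premise 2, O(¬revoke_contract -> ¬issue_warning), contraposes to O(issue_warning -> revoke_contract); with O(issue_warning) we get O(revoke_contract).
Applying K to premise 8 (O(revoke_contract -> ¬register_checklist)) and O(revoke_contract) yields O(¬register_checklist).
Premise 10 is O(open_valve -> register_checklist); contrapositively O(¬register_checklist -> ¬open_valve). Since O(¬register_checklist) holds, K gives O(¬open_valve).
From O(¬open_valve) and premise 5, O(¬open_valve -> audit_specimen), we obtain O(audit_specimen).
Premise 3, O(hold_position -> ¬audit_specimen), contraposes to O(audit_specimen -> ¬hold_position); with O(audit_specimen) we get O(¬hold_position).
However, premise 7 gives O(hold_position).
We now have both O(¬hold_position) and O(hold_position) — hold_position is simultaneously obligatory and forbidden, violating the D-axiom.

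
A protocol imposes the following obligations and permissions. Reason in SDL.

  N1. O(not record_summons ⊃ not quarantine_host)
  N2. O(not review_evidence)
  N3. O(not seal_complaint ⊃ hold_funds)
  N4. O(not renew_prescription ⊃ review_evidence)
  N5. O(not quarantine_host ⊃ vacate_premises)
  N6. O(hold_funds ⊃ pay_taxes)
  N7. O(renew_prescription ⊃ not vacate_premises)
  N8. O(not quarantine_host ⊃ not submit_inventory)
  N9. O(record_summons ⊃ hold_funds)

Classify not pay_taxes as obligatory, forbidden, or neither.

Premise 2 states O(not review_evidence) outright.
The contrapositive of premise 4 (O(not renew_prescription ⊃ review_evidence)) is O(not review_evidence ⊃ renew_prescription), and O(not review_evidence) is already established, so O(renew_prescription).
With premise 7, O(renew_prescription ⊃ not vacate_premises), the K-axiom yields O(not vacate_premises).
Premise 5 is O(not quarantine_host ⊃ vacate_premises); contrapositively O(not vacate_premises ⊃ quarantine_host). Since O(not vacate_premises) holds, K gives O(quarantine_host).
Premise 1, O(not record_summons ⊃ not quarantine_host), contraposes to O(quarantine_host ⊃ record_summons); with O(quarantine_host) we get O(record_summons).
Premise 9 is O(record_summons ⊃ hold_funds); since O(record_summons), deontic closure gives O(hold_funds).
From O(hold_funds) and premise 6, O(hold_funds ⊃ pay_taxes), we obtain O(pay_taxes).
Premises 3, 8 do not contribute to this derivation.
Thus O(pay_taxes), which is F(not pay_taxes): not pay_taxes is forbidden.

Forbidden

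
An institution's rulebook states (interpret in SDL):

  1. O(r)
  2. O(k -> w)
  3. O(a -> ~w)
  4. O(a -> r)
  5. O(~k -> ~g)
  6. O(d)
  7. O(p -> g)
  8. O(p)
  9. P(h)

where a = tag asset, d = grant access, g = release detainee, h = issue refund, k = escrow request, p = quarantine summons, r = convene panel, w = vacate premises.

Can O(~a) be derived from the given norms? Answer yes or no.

From premise 8 we have O(p).
Applying K to premise 7 (O(p -> g)) and O(p) yields O(g).
Premise 5, O(~k -> ~g), contraposes to O(g -> k); with O(g) we get O(k).
Premise 2 is O(k -> w); since O(k), deontic closure gives O(w).
The contrapositive of premise 3 (O(a -> ~w)) is O(w -> ~a), and O(w) is already established, so O(~a).
Premises 1, 4, 6, 9 do not contribute to this derivation.
So O(~a) follows.

Yes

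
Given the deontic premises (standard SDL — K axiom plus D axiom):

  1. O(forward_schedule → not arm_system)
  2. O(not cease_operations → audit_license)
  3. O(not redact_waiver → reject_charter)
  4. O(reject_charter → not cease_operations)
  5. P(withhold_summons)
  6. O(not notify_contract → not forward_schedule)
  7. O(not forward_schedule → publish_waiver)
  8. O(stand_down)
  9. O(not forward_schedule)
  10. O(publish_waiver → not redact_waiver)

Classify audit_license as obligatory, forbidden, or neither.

Premise 9 gives O(not forward_schedule).
With premise 7, O(not forward_schedule → publish_waiver), the K-axiom yields O(publish_waiver).
Applying K to premise 10 (O(publish_waiver → not redact_waiver)) and O(publish_waiver) yields O(not redact_waiver).
With premise 3, O(not redact_waiver → reject_charter), the K-axiom yields O(reject_charter).
With premise 4, O(reject_charter → not cease_operations), the K-axiom yields O(not cease_operations).
From O(not cease_operations) and premise 2, O(not cease_operations → audit_license), we obtain O(audit_license).
Premises 1, 5, 6, 8 do not contribute to this derivation.
Hence audit_license is obligatory.

Obligatory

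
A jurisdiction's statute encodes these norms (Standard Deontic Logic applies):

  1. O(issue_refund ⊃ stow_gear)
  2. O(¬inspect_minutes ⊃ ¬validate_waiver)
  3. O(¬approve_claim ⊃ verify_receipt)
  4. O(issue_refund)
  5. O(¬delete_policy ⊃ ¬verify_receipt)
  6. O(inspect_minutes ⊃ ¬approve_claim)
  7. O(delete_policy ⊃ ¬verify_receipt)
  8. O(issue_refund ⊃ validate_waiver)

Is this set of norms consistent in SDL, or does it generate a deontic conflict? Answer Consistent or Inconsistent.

Premises 7 and 5 cover both cases: O(delete_policy ⊃ ¬verify_receipt) and O(¬delete_policy ⊃ ¬verify_receipt). Since delete_policy ∨ ¬delete_policy is a tautology, O(¬verify_receipt) follows.
Premise 3, O(¬approve_claim ⊃ verify_receipt), contraposes to O(¬verify_receipt ⊃ approve_claim); with O(¬verify_receipt) we get O(approve_claim).
Premise 6 is O(inspect_minutes ⊃ ¬approve_claim); contrapositively O(approve_claim ⊃ ¬inspect_minutes). Since O(approve_claim) holds, K gives O(¬inspect_minutes).
Applying K to premise 2 (O(¬inspect_minutes ⊃ ¬validate_waiver)) and O(¬inspect_minutes) yields O(¬validate_waiver).
The contrapositive of premise 8 (O(issue_refund ⊃ validate_waiver)) is O(¬validate_waiver ⊃ ¬issue_refund), and O(¬validate_waiver) is already established, so O(¬issue_refund).
Yet premise 4 states O(issue_refund).
We now have both O(¬issue_refund) and O(issue_refund) — issue_refund is simultaneously obligatory and forbidden, violating the D-axiom.

Inconsistent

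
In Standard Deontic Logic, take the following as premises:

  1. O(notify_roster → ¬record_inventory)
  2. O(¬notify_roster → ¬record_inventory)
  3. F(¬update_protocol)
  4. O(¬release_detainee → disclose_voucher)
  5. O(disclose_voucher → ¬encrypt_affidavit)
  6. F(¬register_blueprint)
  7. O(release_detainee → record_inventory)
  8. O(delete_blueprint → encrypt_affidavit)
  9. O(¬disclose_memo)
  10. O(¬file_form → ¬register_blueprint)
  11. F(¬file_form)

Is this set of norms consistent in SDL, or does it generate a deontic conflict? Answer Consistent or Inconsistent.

Premise 10 is O(¬file_form → ¬register_blueprint), but O(¬file_form) is not derivable from the premises, so it does not yield O(¬register_blueprint).
So O(¬register_blueprint) is not derivable, and the apparent clash with O(register_blueprint) does not arise.
A world satisfying every obligation exists (e.g. delete_blueprint=false, disclose_memo=false, disclose_voucher=true, encrypt_affidavit=false, file_form=true, notify_roster=false, record_inventory=false, register_blueprint=true, release_detainee=false, update_protocol=true); no atom is both obligatory and forbidden, so the set is consistent.

Consistent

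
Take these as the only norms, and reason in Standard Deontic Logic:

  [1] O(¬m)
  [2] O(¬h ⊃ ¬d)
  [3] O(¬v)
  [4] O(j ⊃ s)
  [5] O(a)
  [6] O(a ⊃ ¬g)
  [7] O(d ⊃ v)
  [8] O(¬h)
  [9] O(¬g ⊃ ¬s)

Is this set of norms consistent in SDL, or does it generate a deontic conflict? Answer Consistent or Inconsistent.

Consistent

Premise 7 is O(d ⊃ v), but O(d) is not derivable from the premises, so it does not yield O(v).
So O(v) is not derivable, and the apparent clash with O(¬v) does not arise.
A world satisfying every obligation exists (e.g. a=true, d=false, g=false, h=false, j=false, m=false, s=false, v=false); no atom is both obligatory and forbidden, so the set is consistent.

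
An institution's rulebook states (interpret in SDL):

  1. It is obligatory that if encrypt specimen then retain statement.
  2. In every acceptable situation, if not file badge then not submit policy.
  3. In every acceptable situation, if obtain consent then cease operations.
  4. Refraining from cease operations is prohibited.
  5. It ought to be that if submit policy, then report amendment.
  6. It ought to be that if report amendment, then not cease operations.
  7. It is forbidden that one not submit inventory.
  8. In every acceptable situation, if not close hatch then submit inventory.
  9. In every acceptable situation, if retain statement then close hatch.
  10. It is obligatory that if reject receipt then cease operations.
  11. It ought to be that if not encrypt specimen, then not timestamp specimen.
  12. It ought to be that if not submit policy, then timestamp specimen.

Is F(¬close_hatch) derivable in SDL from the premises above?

F(¬cease_operations) at premise 4 means O(cease_operations).
Premise 6 is O(report_amendment → ¬cease_operations); contrapositively O(cease_operations → ¬report_amendment). Since O(cease_operations) holds, K gives O(¬report_amendment).
Premise 5 is O(submit_policy → report_amendment); contrapositively O(¬report_amendment → ¬submit_policy). Since O(¬report_amendment) holds, K gives O(¬submit_policy).
Applying K to premise 12 (O(¬submit_policy → timestamp_specimen)) and O(¬submit_policy) yields O(timestamp_specimen).
The contrapositive of premise 11 (O(¬encrypt_specimen → ¬timestamp_specimen)) is O(timestamp_specimen → encrypt_specimen), and O(timestamp_specimen) is already established, so O(encrypt_specimen).
With premise 1, O(encrypt_specimen → retain_statement), the K-axiom yields O(retain_statement).
From O(retain_statement) and premise 9, O(retain_statement → close_hatch), we obtain O(close_hatch).
Premises 2, 3, 7, 8, 10 do not contribute to this derivation.
So O(close_hatch) holds, i.e. F(¬close_hatch). The claim follows.

Yes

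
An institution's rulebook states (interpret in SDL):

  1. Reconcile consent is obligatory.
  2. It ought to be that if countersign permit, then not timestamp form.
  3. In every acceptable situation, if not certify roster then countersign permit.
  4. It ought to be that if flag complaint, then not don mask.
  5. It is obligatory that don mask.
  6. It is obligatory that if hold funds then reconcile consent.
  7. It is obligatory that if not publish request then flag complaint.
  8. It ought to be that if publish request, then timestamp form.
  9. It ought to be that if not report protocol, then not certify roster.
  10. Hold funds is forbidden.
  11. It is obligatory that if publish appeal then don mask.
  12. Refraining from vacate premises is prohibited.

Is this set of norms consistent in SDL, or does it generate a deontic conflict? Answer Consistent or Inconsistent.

Consistent

Premise 6 is O(hold_funds → reconcile_consent); even if O(reconcile_consent) held, inferring O(hold_funds) would be affirming the consequent — invalid.
So O(hold_funds) is not derivable, and the apparent clash with O(¬hold_funds) does not arise.
A world satisfying every obligation exists (e.g. certify_roster=true, countersign_permit=false, don_mask=true, flag_complaint=false, hold_funds=false, publish_appeal=false, publish_request=true, reconcile_consent=true, report_protocol=true, timestamp_form=true, vacate_premises=true); no atom is both obligatory and forbidden, so the set is consistent.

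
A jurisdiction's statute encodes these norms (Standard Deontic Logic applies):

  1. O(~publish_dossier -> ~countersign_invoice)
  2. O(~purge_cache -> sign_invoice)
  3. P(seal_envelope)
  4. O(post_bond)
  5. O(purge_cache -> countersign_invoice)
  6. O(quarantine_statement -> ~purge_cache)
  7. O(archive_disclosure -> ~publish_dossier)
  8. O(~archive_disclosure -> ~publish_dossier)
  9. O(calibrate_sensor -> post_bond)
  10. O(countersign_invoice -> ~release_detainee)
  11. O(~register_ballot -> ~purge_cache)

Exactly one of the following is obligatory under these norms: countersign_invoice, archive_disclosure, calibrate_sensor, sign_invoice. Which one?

Premises 7 and 8 are O(archive_disclosure -> ~publish_dossier) and O(~archive_disclosure -> ~publish_dossier); every ideal world satisfies archive_disclosure or ~archive_disclosure, so in either case ~publish_dossier holds — hence O(~publish_dossier).
With premise 1, O(~publish_dossier -> ~countersign_invoice), the K-axiom yields O(~countersign_invoice).
The contrapositive of premise 5 (O(purge_cache -> countersign_invoice)) is O(~countersign_invoice -> ~purge_cache), and O(~countersign_invoice) is already established, so O(~purge_cache).
With premise 2, O(~purge_cache -> sign_invoice), the K-axiom yields O(sign_invoice).
So O(sign_invoice) holds — sign_invoice is obligatory. None of the other listed options is made obligatory by any chain of premises.

sign_invoice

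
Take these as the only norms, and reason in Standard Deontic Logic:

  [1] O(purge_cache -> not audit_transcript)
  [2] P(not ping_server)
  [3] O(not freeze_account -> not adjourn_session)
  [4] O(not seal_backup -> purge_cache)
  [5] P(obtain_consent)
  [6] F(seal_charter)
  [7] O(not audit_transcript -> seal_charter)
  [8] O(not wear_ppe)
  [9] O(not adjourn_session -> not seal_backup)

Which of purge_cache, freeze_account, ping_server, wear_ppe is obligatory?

freeze_account

Premise 6, F(seal_charter), is equivalent to O(not seal_charter).
Premise 7 is O(not audit_transcript -> seal_charter); contrapositively O(not seal_charter -> audit_transcript). Since O(not seal_charter) holds, K gives O(audit_transcript).
Premise 1, O(purge_cache -> not audit_transcript), contraposes to O(audit_transcript -> not purge_cache); with O(audit_transcript) we get O(not purge_cache).
The contrapositive of premise 4 (O(not seal_backup -> purge_cache)) is O(not purge_cache -> seal_backup), and O(not purge_cache) is already established, so O(seal_backup).
Premise 9, O(not adjourn_session -> not seal_backup), contraposes to O(seal_backup -> adjourn_session); with O(seal_backup) we get O(adjourn_session).
Premise 3, O(not freeze_account -> not adjourn_session), contraposes to O(adjourn_session -> freeze_account); with O(adjourn_session) we get O(freeze_account).
So O(freeze_account) holds — freeze_account is obligatory. None of the other listed options is made obligatory by any chain of premises.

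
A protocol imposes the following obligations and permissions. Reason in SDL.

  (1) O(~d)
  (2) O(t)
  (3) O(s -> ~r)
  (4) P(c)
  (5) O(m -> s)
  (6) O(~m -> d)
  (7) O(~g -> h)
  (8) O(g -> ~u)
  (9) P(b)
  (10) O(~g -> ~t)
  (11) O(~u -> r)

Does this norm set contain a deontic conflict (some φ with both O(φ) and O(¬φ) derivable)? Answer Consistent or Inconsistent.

Premise 2 states O(t) outright.
Premise 10 is O(~g -> ~t); contrapositively O(t -> g). Since O(t) holds, K gives O(g).
Premise 8 is O(g -> ~u); since O(g), deontic closure gives O(~u).
Premise 11 is O(~u -> r); since O(~u), deontic closure gives O(r).
Premise 3 is O(s -> ~r); contrapositively O(r -> ~s). Since O(r) holds, K gives O(~s).
The contrapositive of premise 5 (O(m -> s)) is O(~s -> ~m), and O(~s) is already established, so O(~m).
With premise 6, O(~m -> d), the K-axiom yields O(d).
But premise 1 directly asserts O(~d).
We now have both O(d) and O(~d) — d is simultaneously obligatory and forbidden, violating the D-axiom.

Inconsistent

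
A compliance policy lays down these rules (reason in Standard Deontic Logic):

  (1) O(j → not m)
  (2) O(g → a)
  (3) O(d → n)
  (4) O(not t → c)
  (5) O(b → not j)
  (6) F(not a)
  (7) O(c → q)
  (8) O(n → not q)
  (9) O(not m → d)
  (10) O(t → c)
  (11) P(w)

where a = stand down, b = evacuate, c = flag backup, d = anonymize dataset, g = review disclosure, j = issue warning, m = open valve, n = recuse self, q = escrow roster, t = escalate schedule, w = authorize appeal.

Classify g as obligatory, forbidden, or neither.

Neither

Premise 2 is O(g → a); even if O(a) held, inferring O(g) would be affirming the consequent — invalid.
No premise or chain of K-axiom applications forces O(g), and none forces O(not g). So g is neither obligatory nor forbidden under these norms.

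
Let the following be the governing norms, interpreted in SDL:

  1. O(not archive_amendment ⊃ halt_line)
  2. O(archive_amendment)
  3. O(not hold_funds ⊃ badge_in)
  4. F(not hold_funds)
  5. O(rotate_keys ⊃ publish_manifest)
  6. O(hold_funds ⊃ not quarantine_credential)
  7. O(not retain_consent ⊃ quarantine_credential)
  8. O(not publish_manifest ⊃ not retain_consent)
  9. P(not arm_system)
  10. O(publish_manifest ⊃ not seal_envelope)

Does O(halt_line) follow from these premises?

Premise 1 is O(not archive_amendment ⊃ halt_line), but O(not archive_amendment) is not derivable from the premises, so it does not yield O(halt_line).
No other premise forces O(halt_line). An ideal world satisfying every premise can still have halt_line false, so O(halt_line) is not derivable.

No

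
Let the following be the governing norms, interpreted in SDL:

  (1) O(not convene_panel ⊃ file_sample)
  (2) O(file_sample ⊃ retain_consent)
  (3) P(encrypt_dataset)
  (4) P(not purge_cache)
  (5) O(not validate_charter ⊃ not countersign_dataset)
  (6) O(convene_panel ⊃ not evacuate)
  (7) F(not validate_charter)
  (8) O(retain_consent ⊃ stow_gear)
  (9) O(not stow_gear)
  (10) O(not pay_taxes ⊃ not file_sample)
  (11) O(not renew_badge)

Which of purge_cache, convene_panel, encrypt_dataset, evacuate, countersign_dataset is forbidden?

evacuate

Premise 9 gives O(not stow_gear).
Premise 8, O(retain_consent ⊃ stow_gear), contraposes to O(not stow_gear ⊃ not retain_consent); with O(not stow_gear) we get O(not retain_consent).
Premise 2, O(file_sample ⊃ retain_consent), contraposes to O(not retain_consent ⊃ not file_sample); with O(not retain_consent) we get O(not file_sample).
Premise 1, O(not convene_panel ⊃ file_sample), contraposes to O(not file_sample ⊃ convene_panel); with O(not file_sample) we get O(convene_panel).
Premise 6 is O(convene_panel ⊃ not evacuate); since O(convene_panel), deontic closure gives O(not evacuate).
So O(not evacuate) holds, i.e. evacuate is forbidden. None of the other listed options is forbidden under the premises.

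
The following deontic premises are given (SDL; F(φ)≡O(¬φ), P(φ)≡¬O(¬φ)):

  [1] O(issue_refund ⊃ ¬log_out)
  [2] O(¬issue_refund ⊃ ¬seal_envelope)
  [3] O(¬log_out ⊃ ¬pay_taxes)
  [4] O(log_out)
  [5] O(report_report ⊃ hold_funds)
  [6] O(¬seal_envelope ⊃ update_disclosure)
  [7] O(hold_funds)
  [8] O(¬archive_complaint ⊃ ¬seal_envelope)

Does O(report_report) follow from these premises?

No

Premise 5 is O(report_report ⊃ hold_funds); even if O(hold_funds) held, inferring O(report_report) would be affirming the consequent — invalid.
No other premise forces O(report_report). An ideal world satisfying every premise can still have report_report false, so O(report_report) is not derivable.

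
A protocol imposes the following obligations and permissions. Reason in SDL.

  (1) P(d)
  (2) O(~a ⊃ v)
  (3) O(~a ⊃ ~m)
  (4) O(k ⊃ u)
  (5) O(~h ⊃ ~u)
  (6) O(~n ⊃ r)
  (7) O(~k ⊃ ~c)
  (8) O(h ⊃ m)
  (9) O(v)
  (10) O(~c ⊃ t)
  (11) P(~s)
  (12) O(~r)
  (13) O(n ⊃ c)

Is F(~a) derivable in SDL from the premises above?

From premise 12 we have O(~r).
The contrapositive of premise 6 (O(~n ⊃ r)) is O(~r ⊃ n), and O(~r) is already established, so O(n).
Applying K to premise 13 (O(n ⊃ c)) and O(n) yields O(c).
Premise 7 is O(~k ⊃ ~c); contrapositively O(c ⊃ k). Since O(c) holds, K gives O(k).
Premise 4 is O(k ⊃ u); since O(k), deontic closure gives O(u).
The contrapositive of premise 5 (O(~h ⊃ ~u)) is O(u ⊃ h), and O(u) is already established, so O(h).
With premise 8, O(h ⊃ m), the K-axiom yields O(m).
Premise 3, O(~a ⊃ ~m), contraposes to O(m ⊃ a); with O(m) we get O(a).
Premises 1, 2, 9, 10, 11 do not contribute to this derivation.
So O(a) holds, i.e. F(~a). The claim follows.

Yes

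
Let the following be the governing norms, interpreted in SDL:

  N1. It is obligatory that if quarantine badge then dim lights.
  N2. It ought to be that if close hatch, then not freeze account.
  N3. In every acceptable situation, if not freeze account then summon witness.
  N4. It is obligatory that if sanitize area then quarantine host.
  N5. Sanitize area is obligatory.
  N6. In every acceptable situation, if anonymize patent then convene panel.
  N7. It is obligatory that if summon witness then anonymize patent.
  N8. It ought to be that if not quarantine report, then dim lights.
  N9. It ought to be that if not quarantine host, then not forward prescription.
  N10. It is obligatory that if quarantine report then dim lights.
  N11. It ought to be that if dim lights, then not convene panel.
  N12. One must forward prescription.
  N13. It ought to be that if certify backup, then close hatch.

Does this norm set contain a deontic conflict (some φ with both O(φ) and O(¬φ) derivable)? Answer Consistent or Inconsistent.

Consistent

Premise 9 is O(¬quarantine_host → ¬forward_prescription), but O(¬quarantine_host) is not derivable from the premises, so it does not yield O(¬forward_prescription).
So O(¬forward_prescription) is not derivable, and the apparent clash with O(forward_prescription) does not arise.
A world satisfying every obligation exists (e.g. anonymize_patent=false, certify_backup=false, close_hatch=false, convene_panel=false, dim_lights=true, forward_prescription=true, freeze_account=true, quarantine_badge=false, quarantine_host=true, quarantine_report=false, sanitize_area=true, summon_witness=false); no atom is both obligatory and forbidden, so the set is consistent.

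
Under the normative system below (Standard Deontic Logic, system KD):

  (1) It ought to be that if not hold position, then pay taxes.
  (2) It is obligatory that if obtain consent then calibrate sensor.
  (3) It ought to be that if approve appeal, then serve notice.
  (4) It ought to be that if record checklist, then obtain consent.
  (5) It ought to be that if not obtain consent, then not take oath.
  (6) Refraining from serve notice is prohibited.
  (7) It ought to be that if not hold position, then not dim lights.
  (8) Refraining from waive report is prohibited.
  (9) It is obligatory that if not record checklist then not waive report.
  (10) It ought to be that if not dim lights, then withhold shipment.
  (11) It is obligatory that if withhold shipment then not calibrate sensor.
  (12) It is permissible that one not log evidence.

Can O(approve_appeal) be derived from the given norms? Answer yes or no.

Premise 3 is O(approve_appeal → serve_notice); even if O(serve_notice) held, inferring O(approve_appeal) would be affirming the consequent — invalid.
No other premise forces O(approve_appeal). An ideal world satisfying every premise can still have approve_appeal false, so O(approve_appeal) is not derivable.

No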